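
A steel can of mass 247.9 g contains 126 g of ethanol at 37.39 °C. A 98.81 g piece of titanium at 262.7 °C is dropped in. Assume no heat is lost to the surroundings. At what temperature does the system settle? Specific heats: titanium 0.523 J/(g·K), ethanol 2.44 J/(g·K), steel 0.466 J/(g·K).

Net heat exchanged in the isolated system is zero:
98.81*0.523*(T − 262.7) + 126*2.44*(T − 37.39) + 247.9*0.466*(T − 37.39) = 0
51.68(T − 262.7) + 307.44(T − 37.39) + 115.52(T − 37.39) = 0
(51.68 + 307.44 + 115.52) T = 51.68*262.7 + 307.44*37.39 + 115.52*37.39
T = 29390 / 474.64 = 61.9 °C

T_f ≈ 61.9 °C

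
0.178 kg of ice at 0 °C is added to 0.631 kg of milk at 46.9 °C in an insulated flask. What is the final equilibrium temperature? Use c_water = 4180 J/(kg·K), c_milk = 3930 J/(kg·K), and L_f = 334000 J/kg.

Taking heat into each body as positive, Σ m c ΔT = 0:
fusion: m_ice L_f = 0.178×334000 = 59452
  warm the meltwater: 744.04 T
  milk cools: 0.631×3930×(T − 46.9) = 2479.8(T − 46.9)
3223.9 T = 116304 − 59452 = 56852
T ≈ 17.63 °C — above 0 °C, consistent with complete melting.

T_f ≈ 17.6 °C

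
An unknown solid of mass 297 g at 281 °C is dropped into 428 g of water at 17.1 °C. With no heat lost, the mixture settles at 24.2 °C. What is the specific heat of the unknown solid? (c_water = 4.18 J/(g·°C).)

c ≈ 0.167 J/(g·°C)

Heat gained plus heat lost sum to zero:
297·c·(24.2 − 281) + 428·4.18·(24.2 − 17.1) = 0
-76270 c = -12702
c = -12702/-76270 ≈ 0.1665 J/(g·°C)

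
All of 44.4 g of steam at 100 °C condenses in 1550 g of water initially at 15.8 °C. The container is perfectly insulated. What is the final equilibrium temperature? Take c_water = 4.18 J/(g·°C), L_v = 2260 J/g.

T_f ≈ 33.2 °C

Conservation of energy gives ΣQ = 0:
latent heat released on condensation: 44.4·2260 = 100344; condensed water 100 °C→T: 185.59(T − 100); water warms: 1550·4.18·(T − 15.8) = 6479(T − 15.8)
6664.6 T = 100344 + 18559 + 102368 = 221271
T ≈ 33.20 °C — below 100 °C, confirming all the steam condensed.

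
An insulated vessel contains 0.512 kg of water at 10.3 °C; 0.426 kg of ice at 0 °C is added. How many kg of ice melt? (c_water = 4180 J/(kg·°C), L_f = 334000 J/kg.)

m_melted ≈ 0.066 kg

Heat available from the water dropping to 0 °C: 0.512·4180·10.3 = 22044 J.
Melting all 0.426 kg of ice would need 0.426·334000 = 142284 J.
22044 J < 142284 J, so only part of the ice melts and the system sits at 0 °C.
m_melted·334000 = 22044  ⇒  m_melted ≈ 0.066 kg.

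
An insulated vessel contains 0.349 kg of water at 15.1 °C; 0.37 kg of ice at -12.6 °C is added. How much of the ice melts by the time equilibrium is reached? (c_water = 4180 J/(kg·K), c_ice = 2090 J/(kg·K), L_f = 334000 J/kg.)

Heat available from the water dropping to 0 °C: 0.349×4180×15.1 = 22028 J.
Warming the ice to 0 °C takes 0.37×2090×12.6 = 9743.6 J, leaving 12285 J for melting.
To melt every bit of ice: 0.37×334000 = 123580 J.
12285 J < 123580 J, so only part of the ice melts and the system sits at 0 °C.
Mass melted = 12285/334000 ≈ 0.03678 kg.

m_melted ≈ 0.0368 kg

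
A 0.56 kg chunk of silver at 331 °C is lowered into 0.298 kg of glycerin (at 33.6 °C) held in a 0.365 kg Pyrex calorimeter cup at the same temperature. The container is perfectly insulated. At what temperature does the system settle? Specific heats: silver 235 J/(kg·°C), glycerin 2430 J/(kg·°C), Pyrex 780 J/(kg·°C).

T_f ≈ 67.9 °C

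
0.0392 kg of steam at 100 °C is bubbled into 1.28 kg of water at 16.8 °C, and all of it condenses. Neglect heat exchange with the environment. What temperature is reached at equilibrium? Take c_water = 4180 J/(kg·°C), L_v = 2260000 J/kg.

T_f ≈ 35.3 °C

Taking heat into each body as positive, Σ m c ΔT = 0:
steam→water at 100 °C releases m L_v = 0.0392×2260000 = 88592
  condensate cools 100→T: 0.0392×4180×(T − 100) = 163.86(T − 100)
  original water: 5350.4(T − 16.8)
5514.3 T = 88592 + 16386 + 89887 = 194864
T ≈ 35.34 °C — below 100 °C, confirming all the steam condensed.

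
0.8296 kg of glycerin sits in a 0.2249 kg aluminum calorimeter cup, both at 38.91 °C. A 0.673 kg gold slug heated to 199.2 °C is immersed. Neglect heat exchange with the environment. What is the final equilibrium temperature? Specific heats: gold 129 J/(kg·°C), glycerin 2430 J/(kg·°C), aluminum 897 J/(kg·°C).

T_f ≈ 44.9 °C

Taking heat into each body as positive, Σ m c ΔT = 0:
0.673*129*(T − 199.2) + 0.8296*2430*(T − 38.91) + 0.2249*897*(T − 38.91) = 0
2304.5 T = 103583
T = 103583 / 2304.5 = 44.9 °C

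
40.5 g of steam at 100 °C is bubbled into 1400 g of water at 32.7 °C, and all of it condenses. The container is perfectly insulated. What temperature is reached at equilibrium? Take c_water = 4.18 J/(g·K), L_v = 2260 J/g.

Energy balance with sensible and latent terms:
latent heat released on condensation: 40.5×2260 = 91530
  condensed water 100 °C→T: 169.29(T − 100)
  water warms: 1400×4.18×(T − 32.7) = 5852(T − 32.7)
6021.3 T = 91530 + 16929 + 191360 = 299819
T ≈ 49.79 °C — below 100 °C, confirming all the steam condensed.

T_f ≈ 49.8 °C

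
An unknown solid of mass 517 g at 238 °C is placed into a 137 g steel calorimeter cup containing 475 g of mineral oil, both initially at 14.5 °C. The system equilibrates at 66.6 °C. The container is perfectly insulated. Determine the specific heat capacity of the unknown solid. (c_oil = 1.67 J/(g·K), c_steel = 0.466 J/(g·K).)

Heat gained plus heat lost sum to zero:
517·c·(66.6 − 238) + 475·1.67·(66.6 − 14.5) + 137·0.466·(66.6 − 14.5) = 0
-88614 c = -44654
c = -44654/-88614 ≈ 0.5039 J/(g·K)

c ≈ 0.504 J/(g·K)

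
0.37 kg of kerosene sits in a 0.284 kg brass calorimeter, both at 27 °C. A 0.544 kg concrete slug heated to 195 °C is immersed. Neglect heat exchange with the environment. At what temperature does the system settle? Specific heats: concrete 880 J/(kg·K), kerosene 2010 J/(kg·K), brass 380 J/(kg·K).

T_f ≈ 87.5 °C

Let T be the final temperature. ΣQ_i = 0:
0.544*880*(T − 195) + 0.37*2010*(T − 27) + 0.284*380*(T − 27) = 0
478.72(T − 195) + 743.7(T − 27) + 107.92(T − 27) = 0
(478.72 + 743.7 + 107.92) T = 478.72*195 + 743.7*27 + 107.92*27
T = 116344/1330.3 ≈ 87.45 °C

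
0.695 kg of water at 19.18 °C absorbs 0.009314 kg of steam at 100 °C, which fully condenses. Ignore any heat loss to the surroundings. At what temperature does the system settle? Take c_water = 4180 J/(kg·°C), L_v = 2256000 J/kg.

Conservation of energy gives ΣQ = 0:
latent heat released on condensation: 0.009314·2256000 = 21012; condensed water 100 °C→T: 38.93(T − 100); original water: 2905.1(T − 19.18)
2944 T = 21012 + 3893.3 + 55720 = 80625
T ≈ 27.39 °C — below 100 °C, confirming all the steam condensed.

T_f ≈ 27.4 °C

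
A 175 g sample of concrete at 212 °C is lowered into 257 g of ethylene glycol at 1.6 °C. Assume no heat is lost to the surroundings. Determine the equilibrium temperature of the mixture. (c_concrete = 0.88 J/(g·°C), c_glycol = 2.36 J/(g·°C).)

T_f ≈ 44.2 °C

Conservation of energy gives ΣQ = 0:
175×0.88×(T − 212) + 257×2.36×(T − 1.6) = 0
154(T − 212) + 606.52(T − 1.6) = 0
(154 + 606.52) T = 154×212 + 606.52×1.6
T = 33618 / 760.52 = 44.2 °C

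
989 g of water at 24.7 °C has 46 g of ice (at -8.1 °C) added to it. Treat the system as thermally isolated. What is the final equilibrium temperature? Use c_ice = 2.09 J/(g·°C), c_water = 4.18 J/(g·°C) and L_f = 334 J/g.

Energy balance with sensible and latent terms:
warm ice to 0 °C: 46×2.09×(0 − (-8.1)) = 778.73
  melt ice: 46×334 = 15364
  warm the meltwater: 192.28 T
  water cools: 989×4.18×(T − 24.7) = 4134(T − 24.7)
4326.3 T = 102110 − 16143 = 85968
T ≈ 19.87 °C (positive, so assuming full melt was valid).

T_f ≈ 19.9 °C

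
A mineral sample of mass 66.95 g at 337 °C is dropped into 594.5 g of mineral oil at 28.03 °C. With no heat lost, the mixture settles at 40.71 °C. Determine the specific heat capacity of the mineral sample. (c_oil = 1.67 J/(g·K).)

c ≈ 0.635 J/(g·K)

m_s c (T_s − T_f) = m_oil c_oil (T_f − T_0):
66.95·c·(337 − 40.71) = 594.5·1.67·(40.71 − 28.03)
19837 c = 12589  ⇒  c ≈ 0.6346 J/(g·K)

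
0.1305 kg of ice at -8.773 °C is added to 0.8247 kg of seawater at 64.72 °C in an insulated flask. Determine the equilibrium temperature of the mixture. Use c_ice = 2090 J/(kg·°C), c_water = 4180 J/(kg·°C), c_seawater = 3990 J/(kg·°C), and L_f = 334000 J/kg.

T_f ≈ 43.5 °C

Let T be the final temperature. ΣQ_i = 0:
ice -8.773→0 °C: 0.1305×2090×8.773 = 2392.8
  latent heat to melt: 0.1305×334000 = 43587
  warm the meltwater: 545.49 T
  seawater: 3290.6(T − 64.72)
3836 T = 212965 − 45980 = 166985
T ≈ 43.53 °C. Since T > 0 °C, the all-ice-melts assumption holds.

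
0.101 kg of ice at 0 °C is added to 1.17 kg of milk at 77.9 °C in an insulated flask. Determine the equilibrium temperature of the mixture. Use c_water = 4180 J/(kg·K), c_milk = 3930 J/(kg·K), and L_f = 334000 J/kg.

T_f ≈ 64.6 °C

Net heat exchanged in the isolated system is zero:
latent heat to melt: 0.101·334000 = 33734; warm the meltwater: 422.18 T; milk: 4598.1(T − 77.9)
5020.3 T = 358192 − 33734 = 324458
T ≈ 64.63 °C. Since T > 0 °C, the all-ice-melts assumption holds.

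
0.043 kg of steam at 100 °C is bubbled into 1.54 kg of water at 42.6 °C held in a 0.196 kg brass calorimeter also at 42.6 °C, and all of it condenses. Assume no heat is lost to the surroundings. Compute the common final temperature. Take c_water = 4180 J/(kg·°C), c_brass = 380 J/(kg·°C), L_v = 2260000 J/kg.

Energy balance with sensible and latent terms:
latent heat released on condensation: 0.043·2260000 = 97180
  condensed water 100 °C→T: 179.74(T − 100)
  water warms: 1.54·4180·(T − 42.6) = 6437.2(T − 42.6)
  brass cup: 0.196·380·(T − 42.6) = 74.48(T − 42.6)
6691.4 T = 97180 + 17974 + 277398 = 392552
T ≈ 58.66 °C (< 100 °C, so full condensation is consistent).

T_f ≈ 58.7 °C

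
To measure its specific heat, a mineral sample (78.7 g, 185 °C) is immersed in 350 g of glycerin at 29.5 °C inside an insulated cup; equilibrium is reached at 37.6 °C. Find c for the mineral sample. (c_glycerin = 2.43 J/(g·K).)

Heat lost by the mineral sample = heat gained by the glycerin:
78.7×c×(185 − 37.6) = 350×2.43×(37.6 − 29.5)
11600 c = 6889.1  ⇒  c ≈ 0.5939 J/(g·K)

c ≈ 0.594 J/(g·K)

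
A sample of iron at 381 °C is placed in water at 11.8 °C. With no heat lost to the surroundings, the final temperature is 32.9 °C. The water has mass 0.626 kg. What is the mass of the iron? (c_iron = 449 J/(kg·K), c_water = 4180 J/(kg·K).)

m ≈ 0.353 kg

|Q_iron| = |Q_water|:
m×449×(381 − 32.9) = 0.626×4180×(32.9 − 11.8)
156297 m = 55212  ⇒  m ≈ 0.3533 kg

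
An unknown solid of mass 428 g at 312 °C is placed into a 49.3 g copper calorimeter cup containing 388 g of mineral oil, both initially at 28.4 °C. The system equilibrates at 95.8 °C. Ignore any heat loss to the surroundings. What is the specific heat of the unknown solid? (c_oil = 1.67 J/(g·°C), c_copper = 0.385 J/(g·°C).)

c ≈ 0.486 J/(g·°C)

Net heat exchanged in the isolated system is zero:
428·c·(95.8 − 312) + 388·1.67·(95.8 − 28.4) + 49.3·0.385·(95.8 − 28.4) = 0
-92534 c = -44952
c = -44952/-92534 ≈ 0.4858 J/(g·°C)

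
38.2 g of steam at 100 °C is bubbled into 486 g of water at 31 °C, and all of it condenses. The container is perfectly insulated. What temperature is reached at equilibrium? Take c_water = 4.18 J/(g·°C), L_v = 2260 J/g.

T_f ≈ 75.4 °C

Conservation of energy gives ΣQ = 0:
condense steam: −38.2·2260 = −86332; condensed water 100 °C→T: 159.68(T − 100); original water: 2031.5(T − 31)
2191.2 T = 86332 + 15968 + 62976 = 165275
T ≈ 75.43 °C — below 100 °C, confirming all the steam condensed.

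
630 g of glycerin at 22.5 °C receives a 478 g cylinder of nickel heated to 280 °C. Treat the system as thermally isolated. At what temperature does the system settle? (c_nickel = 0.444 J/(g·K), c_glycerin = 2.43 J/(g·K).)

T_f ≈ 53.9 °C

With ΣQ=0 the equilibrium temperature is the m·c-weighted mean:
T_f = (212.23×280 + 1530.9×22.5) / (212.23 + 1530.9)
    = 93870 / 1743.1 ≈ 53.85 °C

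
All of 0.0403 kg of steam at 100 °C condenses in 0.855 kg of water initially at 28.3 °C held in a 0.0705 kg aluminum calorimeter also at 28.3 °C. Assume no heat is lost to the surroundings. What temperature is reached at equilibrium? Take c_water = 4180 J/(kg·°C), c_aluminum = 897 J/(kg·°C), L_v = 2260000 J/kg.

Taking heat into each body as positive, Σ m c ΔT = 0:
latent heat released on condensation: 0.0403·2260000 = 91078; condensate cools 100→T: 0.0403·4180·(T − 100) = 168.45(T − 100); water warms: 0.855·4180·(T − 28.3) = 3573.9(T − 28.3); cup: 63.24(T − 28.3)
3805.6 T = 91078 + 16845 + 102931 = 210854
T ≈ 55.41 °C — below 100 °C, confirming all the steam condensed.

T_f ≈ 55.4 °C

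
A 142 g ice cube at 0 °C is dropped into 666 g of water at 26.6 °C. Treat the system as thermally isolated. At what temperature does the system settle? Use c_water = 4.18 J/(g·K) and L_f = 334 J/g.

T_f ≈ 7.9 °C

Setting the total heat transfer to zero:
fusion: m_ice L_f = 142×334 = 47428
  warm the meltwater: 593.56 T
  water cools: 666×4.18×(T − 26.6) = 2783.9(T − 26.6)
3377.4 T = 74051 − 47428 = 26623
T ≈ 7.88 °C — above 0 °C, consistent with complete melting.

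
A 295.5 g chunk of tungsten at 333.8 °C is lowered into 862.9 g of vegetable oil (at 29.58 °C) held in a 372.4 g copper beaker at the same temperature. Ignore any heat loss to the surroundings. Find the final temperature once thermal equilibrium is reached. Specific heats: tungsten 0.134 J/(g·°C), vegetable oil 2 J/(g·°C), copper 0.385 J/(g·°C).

T_f is the heat-capacity-weighted average of the initial temperatures:
T_f = (39.6×333.8 + 1725.8×29.58 + 143.37×29.58) / (39.6 + 1725.8 + 143.37)
    = 68508 / 1908.8 ≈ 35.89 °C

T_f ≈ 35.9 °C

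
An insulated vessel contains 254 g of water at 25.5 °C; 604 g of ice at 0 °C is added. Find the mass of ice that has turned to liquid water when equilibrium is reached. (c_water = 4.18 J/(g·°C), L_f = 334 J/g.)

Water can give up m c ΔT = 254×4.18×25.5 = 27074 J before reaching 0 °C.
Fully melting the ice requires m_ice L_f = 604×334 = 201736 J.
Since 27074 < 201736 J, not all the ice melts; equilibrium is at 0 °C.
m_melt = 27074 / L_f = 81.06 g.

m_melted ≈ 81.1 g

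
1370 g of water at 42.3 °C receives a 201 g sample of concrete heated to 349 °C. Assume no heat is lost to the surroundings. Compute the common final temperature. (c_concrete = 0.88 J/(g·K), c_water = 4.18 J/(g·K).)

Net heat exchanged in the isolated system is zero:
201×0.88×(T − 349) + 1370×4.18×(T − 42.3) = 0
176.88(T − 349) + 5726.6(T − 42.3) = 0
(176.88 + 5726.6) T = 176.88×349 + 5726.6×42.3
T = 303966 / 5903.5 = 51.5 °C

T_f ≈ 51.5 °C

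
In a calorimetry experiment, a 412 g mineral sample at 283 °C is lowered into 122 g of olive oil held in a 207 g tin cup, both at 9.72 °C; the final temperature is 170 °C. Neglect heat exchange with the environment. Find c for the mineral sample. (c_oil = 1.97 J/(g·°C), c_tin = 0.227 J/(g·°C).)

Taking heat into each body as positive, Σ m c ΔT = 0:
412×c×(170 − 283) + 122×1.97×(170 − 9.72) + 207×0.227×(170 − 9.72) = 0
-46556 c = -46053
c = -46053/-46556 ≈ 0.9892 J/(g·°C)

c ≈ 0.989 J/(g·°C)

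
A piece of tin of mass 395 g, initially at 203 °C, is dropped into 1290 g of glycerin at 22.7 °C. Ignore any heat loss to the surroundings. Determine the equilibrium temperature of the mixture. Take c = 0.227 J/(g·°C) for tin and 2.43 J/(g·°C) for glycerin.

T_f = Σ m_i c_i T_i / Σ m_i c_i:
T_f = (89.67*203 + 3134.7*22.7) / (89.67 + 3134.7)
    = 89360 / 3224.4 ≈ 27.71 °C

T_f ≈ 27.7 °C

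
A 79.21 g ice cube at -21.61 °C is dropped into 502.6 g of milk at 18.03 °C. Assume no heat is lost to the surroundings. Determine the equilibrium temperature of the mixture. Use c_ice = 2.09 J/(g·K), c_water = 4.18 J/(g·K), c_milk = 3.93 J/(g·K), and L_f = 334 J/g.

T_f ≈ 2.4 °C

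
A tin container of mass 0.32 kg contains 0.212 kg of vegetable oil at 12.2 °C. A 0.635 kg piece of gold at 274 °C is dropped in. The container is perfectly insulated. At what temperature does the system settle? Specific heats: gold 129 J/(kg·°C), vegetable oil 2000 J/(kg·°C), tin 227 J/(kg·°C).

T_f ≈ 49.3 °C

Taking heat into each body as positive, Σ m c ΔT = 0:
0.635×129×(T − 274) + 0.212×2000×(T − 12.2) + 0.32×227×(T − 12.2) = 0
578.56 T = 28504
T = 28504/578.56 ≈ 49.27 °C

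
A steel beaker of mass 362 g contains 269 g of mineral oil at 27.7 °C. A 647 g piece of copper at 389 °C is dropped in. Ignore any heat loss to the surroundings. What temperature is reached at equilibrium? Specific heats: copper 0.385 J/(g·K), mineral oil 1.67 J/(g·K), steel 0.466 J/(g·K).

T_f ≈ 131.5 °C

Heat gained plus heat lost sum to zero:
647×0.385×(T − 389) + 269×1.67×(T − 27.7) + 362×0.466×(T − 27.7) = 0
(249.09 + 449.23 + 168.69) T = 249.09×389 + 449.23×27.7 + 168.69×27.7
T ≈ 131.50 °C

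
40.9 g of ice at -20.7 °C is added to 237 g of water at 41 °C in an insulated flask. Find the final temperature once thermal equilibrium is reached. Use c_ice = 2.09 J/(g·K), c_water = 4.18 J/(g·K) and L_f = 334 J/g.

T_f ≈ 21.7 °C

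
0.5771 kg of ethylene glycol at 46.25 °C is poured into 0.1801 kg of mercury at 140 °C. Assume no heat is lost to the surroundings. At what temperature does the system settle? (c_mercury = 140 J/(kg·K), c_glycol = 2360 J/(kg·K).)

T_f ≈ 48.0 °C

T_f is the heat-capacity-weighted average of the initial temperatures:
T_f = (25.21*140 + 1362*46.25) / (25.21 + 1362)
    = 66520 / 1387.2 ≈ 47.95 °C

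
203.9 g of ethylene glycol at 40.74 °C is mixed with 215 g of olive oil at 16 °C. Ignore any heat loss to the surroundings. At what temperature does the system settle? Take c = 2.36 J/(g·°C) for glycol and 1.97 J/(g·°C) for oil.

T_f ≈ 29.2 °C

T_f = Σ m_i c_i T_i / Σ m_i c_i:
T_f = (481.2×40.74 + 423.55×16) / (481.2 + 423.55)
    = 26381 / 904.75 ≈ 29.16 °C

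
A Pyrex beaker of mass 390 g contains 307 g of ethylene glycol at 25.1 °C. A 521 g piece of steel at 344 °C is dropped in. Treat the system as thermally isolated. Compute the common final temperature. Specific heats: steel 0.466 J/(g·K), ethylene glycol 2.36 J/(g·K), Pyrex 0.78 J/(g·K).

T_f ≈ 86.0 °C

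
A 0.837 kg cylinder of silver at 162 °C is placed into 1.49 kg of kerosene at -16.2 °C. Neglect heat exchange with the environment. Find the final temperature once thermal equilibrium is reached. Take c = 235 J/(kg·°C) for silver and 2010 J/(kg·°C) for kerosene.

T_f ≈ -5.2 °C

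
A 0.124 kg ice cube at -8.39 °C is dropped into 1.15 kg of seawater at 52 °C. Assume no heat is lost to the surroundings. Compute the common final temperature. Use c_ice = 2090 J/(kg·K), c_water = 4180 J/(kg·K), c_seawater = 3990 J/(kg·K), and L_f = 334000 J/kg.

T_f ≈ 38.2 °C

Taking heat into each body as positive, Σ m c ΔT = 0:
warm ice to 0 °C: 0.124·2090·(0 − (-8.39)) = 2174.4
  melt ice: 0.124·334000 = 41416
  meltwater 0→T: 0.124·4180·T = 518.32 T
  seawater cools: 1.15·3990·(T − 52) = 4588.5(T − 52)
5106.8 T = 238602 − 43590 = 195012
T ≈ 38.19 °C (positive, so assuming full melt was valid).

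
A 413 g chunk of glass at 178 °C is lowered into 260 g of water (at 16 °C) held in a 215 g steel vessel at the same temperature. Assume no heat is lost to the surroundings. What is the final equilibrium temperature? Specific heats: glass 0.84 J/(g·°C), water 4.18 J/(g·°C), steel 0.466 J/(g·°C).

T_f ≈ 52.6 °C

Energy conservation, ΣQ = 0:
413*0.84*(T − 178) + 260*4.18*(T − 16) + 215*0.466*(T − 16) = 0
(346.92 + 1086.8 + 100.19) T = 346.92*178 + 1086.8*16 + 100.19*16
T = 80744 / 1533.9 = 52.6 °C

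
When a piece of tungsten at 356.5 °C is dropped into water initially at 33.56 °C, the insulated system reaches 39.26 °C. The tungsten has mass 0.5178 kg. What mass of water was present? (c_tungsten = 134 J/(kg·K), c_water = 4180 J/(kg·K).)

m ≈ 0.924 kg

Net heat exchanged in the isolated system is zero:
0.5178×134×(39.26 − 356.5) + m×4180×(39.26 − 33.56) = 0
23826 m = 22012
m = 22012/23826 ≈ 0.9239 kg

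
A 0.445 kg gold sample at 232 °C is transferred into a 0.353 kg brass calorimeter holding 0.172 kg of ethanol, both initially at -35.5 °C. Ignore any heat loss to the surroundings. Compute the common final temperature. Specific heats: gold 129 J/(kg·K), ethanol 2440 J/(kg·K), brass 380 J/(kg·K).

T_f ≈ -10.4 °C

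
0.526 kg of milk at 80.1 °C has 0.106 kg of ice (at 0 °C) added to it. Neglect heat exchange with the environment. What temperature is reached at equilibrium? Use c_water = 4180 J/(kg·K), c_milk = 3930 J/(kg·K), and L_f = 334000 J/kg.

Heat gained plus heat lost sum to zero:
latent heat to melt: 0.106×334000 = 35404; warm the meltwater: 443.08 T; milk cools: 0.526×3930×(T − 80.1) = 2067.2(T − 80.1)
2510.3 T = 165581 − 35404 = 130177
T ≈ 51.86 °C (positive, so assuming full melt was valid).

T_f ≈ 51.9 °C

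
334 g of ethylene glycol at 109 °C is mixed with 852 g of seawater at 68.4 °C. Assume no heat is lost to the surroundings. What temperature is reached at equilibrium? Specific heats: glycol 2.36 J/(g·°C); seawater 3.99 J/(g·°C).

T_f ≈ 76.0 °C

With ΣQ=0 the equilibrium temperature is the m·c-weighted mean:
T_f = (788.24*109 + 3399.5*68.4) / (788.24 + 3399.5)
    = 318443 / 4187.7 ≈ 76.04 °C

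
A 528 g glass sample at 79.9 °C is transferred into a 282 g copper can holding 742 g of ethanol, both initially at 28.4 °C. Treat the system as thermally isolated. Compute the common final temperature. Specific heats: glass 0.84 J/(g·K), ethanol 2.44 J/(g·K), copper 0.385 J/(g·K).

T_f ≈ 38.1 °C

Net heat exchanged in the isolated system is zero:
528·0.84·(T − 79.9) + 742·2.44·(T − 28.4) + 282·0.385·(T − 28.4) = 0
443.52(T − 79.9) + 1810.5(T − 28.4) + 108.57(T − 28.4) = 0
2362.6 T = 89938
T ≈ 38.07 °C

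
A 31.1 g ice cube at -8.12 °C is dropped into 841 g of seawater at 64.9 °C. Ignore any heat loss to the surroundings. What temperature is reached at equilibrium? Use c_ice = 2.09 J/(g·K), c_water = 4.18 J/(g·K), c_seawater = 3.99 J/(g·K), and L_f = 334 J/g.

Sum of m c ΔT and latent-heat terms is zero:
warm ice to 0 °C: 31.1×2.09×(0 − (-8.12)) = 527.79
  latent heat to melt: 31.1×334 = 10387
  meltwater 0→T: 31.1×4.18×T = 130 T
  seawater: 3355.6(T − 64.9)
3485.6 T = 217778 − 10915 = 206863
T ≈ 59.35 °C. Since T > 0 °C, the all-ice-melts assumption holds.

T_f ≈ 59.3 °C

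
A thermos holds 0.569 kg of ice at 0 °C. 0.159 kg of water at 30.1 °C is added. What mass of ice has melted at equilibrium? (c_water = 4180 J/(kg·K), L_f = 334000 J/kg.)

m_melted ≈ 0.0599 kg

Cooling the water to 0 °C releases 0.159·4180·30.1 = 20005 J.
To melt every bit of ice: 0.569·334000 = 190046 J.
Since 20005 < 190046 J, not all the ice melts; equilibrium is at 0 °C.
Mass melted = 20005/334000 ≈ 0.0599 kg.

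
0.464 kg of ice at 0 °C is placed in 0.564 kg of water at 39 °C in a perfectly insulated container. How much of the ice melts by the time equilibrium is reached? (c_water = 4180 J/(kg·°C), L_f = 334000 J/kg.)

Water can give up m c ΔT = 0.564×4180×39 = 91943 J before reaching 0 °C.
To melt every bit of ice: 0.464×334000 = 154976 J.
That's not enough to melt it all — equilibrium is at 0 °C with ice remaining.
m_melt = 91943 / L_f = 0.2753 kg.

m_melted ≈ 0.275 kg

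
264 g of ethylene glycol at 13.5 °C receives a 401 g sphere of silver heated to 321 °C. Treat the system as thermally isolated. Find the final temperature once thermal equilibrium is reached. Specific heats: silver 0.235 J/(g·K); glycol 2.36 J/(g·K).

T_f ≈ 53.9 °C

T_f = Σ m_i c_i T_i / Σ m_i c_i:
T_f = (94.23·321 + 623.04·13.5) / (94.23 + 623.04)
    = 38660 / 717.27 ≈ 53.90 °C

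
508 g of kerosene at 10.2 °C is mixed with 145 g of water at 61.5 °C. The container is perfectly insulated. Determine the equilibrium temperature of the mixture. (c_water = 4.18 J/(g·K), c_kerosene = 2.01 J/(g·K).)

Heat gained plus heat lost sum to zero:
145*4.18*(T − 61.5) + 508*2.01*(T − 10.2) = 0
606.1(T − 61.5) + 1021.1(T − 10.2) = 0
1627.2 T = 47690
T ≈ 29.31 °C

T_f ≈ 29.3 °C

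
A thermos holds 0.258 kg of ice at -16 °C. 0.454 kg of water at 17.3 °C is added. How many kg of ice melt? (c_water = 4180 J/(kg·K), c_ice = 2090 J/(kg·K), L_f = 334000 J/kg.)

m_melted ≈ 0.0725 kg

Cooling the water to 0 °C releases 0.454·4180·17.3 = 32831 J.
Of that, 0.258·2090·16 = 8627.5 J goes to bring the ice to 0 °C, leaving 24203 J.
Fully melting the ice requires m_ice L_f = 0.258·334000 = 86172 J.
24203 J < 86172 J, so only part of the ice melts and the system sits at 0 °C.
m_melt = 24203 / L_f = 0.07246 kg.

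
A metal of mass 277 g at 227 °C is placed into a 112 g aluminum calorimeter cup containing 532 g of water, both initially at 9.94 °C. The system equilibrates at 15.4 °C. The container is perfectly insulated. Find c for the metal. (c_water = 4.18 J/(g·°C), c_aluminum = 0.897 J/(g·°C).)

Let T be the final temperature. ΣQ_i = 0:
277·c·(15.4 − 227) + 532·4.18·(15.4 − 9.94) + 112·0.897·(15.4 − 9.94) = 0
-58613 c = -12690
c = -12690/-58613 ≈ 0.2165 J/(g·°C)

c ≈ 0.217 J/(g·°C)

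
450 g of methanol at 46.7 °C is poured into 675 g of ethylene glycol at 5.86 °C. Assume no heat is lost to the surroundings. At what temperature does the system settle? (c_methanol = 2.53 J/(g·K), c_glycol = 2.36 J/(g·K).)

T_f ≈ 22.9 °C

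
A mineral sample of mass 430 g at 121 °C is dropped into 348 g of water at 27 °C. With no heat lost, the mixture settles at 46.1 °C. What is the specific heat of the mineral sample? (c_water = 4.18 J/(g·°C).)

Heat lost by the mineral sample = heat gained by the water:
430×c×(121 − 46.1) = 348×4.18×(46.1 − 27)
32207 c = 27784  ⇒  c ≈ 0.8627 J/(g·°C)

c ≈ 0.863 J/(g·°C)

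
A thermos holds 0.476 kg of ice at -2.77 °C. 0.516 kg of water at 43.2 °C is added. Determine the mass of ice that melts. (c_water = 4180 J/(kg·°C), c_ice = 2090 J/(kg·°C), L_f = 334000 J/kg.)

m_melted ≈ 0.271 kg

Cooling the water to 0 °C releases 0.516×4180×43.2 = 93177 J.
Of that, 0.476×2090×2.77 = 2755.7 J goes to bring the ice to 0 °C, leaving 90422 J.
Melting all 0.476 kg of ice would need 0.476×334000 = 158984 J.
Since 90422 < 158984 J, not all the ice melts; equilibrium is at 0 °C.
Mass melted = 90422/334000 ≈ 0.2707 kg.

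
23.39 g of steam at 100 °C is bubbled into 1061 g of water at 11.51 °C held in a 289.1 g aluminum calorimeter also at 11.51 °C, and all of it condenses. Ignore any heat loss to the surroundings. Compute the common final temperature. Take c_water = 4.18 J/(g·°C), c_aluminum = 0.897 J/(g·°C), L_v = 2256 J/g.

T_f ≈ 24.3 °C

Energy conservation, ΣQ = 0:
steam→water at 100 °C releases m L_v = 23.39·2256 = 52768; condensed water 100 °C→T: 97.77(T − 100); original water: 4435(T − 11.51); aluminum cup: 289.1·0.897·(T − 11.51) = 259.32(T − 11.51)
4792.1 T = 52768 + 9777 + 54031 = 116576
T ≈ 24.33 °C, under the boiling point, so the assumption holds.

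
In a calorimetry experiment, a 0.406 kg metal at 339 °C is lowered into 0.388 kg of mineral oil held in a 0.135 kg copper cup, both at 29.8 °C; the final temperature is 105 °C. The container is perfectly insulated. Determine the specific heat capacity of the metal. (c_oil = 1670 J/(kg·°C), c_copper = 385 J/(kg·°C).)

c ≈ 554 J/(kg·°C)

Taking heat into each body as positive, Σ m c ΔT = 0:
0.406·c·(105 − 339) + 0.388·1670·(105 − 29.8) + 0.135·385·(105 − 29.8) = 0
-95 c = -52635
c = -52635/-95 ≈ 554 J/(kg·°C)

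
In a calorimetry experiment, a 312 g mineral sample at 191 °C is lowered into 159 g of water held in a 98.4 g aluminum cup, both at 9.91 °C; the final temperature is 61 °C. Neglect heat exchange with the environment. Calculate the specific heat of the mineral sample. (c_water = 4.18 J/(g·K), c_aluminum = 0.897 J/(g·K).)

c ≈ 0.948 J/(g·K)

Net heat exchanged in the isolated system is zero:
312·c·(61 − 191) + 159·4.18·(61 − 9.91) + 98.4·0.897·(61 − 9.91) = 0
-40560 c = -38465
c = -38465/-40560 ≈ 0.9483 J/(g·K)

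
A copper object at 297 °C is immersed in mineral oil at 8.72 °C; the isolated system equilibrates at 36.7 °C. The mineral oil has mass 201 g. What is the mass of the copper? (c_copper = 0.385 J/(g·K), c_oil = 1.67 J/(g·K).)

m ≈ 93.7 g

|Q_copper| = |Q_oil|:
m·0.385·(297 − 36.7) = 201·1.67·(36.7 − 8.72)
100.22 m = 9392  ⇒  m ≈ 93.72 g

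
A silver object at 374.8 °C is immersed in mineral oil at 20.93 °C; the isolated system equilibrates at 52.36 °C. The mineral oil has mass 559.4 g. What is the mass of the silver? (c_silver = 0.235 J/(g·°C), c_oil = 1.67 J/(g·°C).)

m ≈ 387 g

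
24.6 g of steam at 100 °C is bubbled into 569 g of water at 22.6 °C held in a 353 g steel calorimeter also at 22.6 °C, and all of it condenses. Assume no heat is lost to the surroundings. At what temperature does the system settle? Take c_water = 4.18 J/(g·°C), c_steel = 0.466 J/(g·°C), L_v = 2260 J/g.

T_f ≈ 46.6 °C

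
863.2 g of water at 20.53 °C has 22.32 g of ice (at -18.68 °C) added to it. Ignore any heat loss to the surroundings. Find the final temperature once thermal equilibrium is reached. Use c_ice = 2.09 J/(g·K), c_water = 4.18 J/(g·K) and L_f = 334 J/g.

T_f ≈ 17.8 °C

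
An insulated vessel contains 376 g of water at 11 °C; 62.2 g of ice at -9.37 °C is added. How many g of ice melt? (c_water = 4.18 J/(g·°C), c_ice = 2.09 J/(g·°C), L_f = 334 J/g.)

m_melted ≈ 48.1 g

Water can give up m c ΔT = 376·4.18·11 = 17288 J before reaching 0 °C.
Warming the ice to 0 °C takes 62.2·2.09·9.37 = 1218.1 J, leaving 16070 J for melting.
Fully melting the ice requires m_ice L_f = 62.2·334 = 20775 J.
16070 J < 20775 J, so only part of the ice melts and the system sits at 0 °C.
m_melted·334 = 16070  ⇒  m_melted ≈ 48.11 g.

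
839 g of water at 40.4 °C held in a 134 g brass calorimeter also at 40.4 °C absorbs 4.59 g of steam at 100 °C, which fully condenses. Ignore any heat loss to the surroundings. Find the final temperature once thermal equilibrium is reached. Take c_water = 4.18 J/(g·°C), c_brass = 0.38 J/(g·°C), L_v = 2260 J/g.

T_f ≈ 43.6 °C

Let T be the final temperature. ΣQ_i = 0:
latent heat released on condensation: 4.59·2260 = 10373; condensed water 100 °C→T: 19.19(T − 100); water warms: 839·4.18·(T − 40.4) = 3507(T − 40.4); brass cup: 134·0.38·(T − 40.4) = 50.92(T − 40.4)
3577.1 T = 10373 + 1918.6 + 143741 = 156033
T ≈ 43.62 °C, under the boiling point, so the assumption holds.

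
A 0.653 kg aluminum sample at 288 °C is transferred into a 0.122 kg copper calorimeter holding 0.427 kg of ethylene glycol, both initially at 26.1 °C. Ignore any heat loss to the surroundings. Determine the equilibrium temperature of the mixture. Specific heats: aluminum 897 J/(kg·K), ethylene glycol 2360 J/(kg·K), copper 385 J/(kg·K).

T_f ≈ 119.6 °C

Setting the total heat transfer to zero:
0.653*897*(T − 288) + 0.427*2360*(T − 26.1) + 0.122*385*(T − 26.1) = 0
585.74(T − 288) + 1007.7(T − 26.1) + 46.97(T − 26.1) = 0
1640.4 T = 196221
T = 196221/1640.4 ≈ 119.62 °C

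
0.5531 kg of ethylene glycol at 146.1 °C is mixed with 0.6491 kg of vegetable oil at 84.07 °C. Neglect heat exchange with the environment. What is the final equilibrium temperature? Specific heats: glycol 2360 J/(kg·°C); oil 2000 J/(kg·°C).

T_f ≈ 115.2 °C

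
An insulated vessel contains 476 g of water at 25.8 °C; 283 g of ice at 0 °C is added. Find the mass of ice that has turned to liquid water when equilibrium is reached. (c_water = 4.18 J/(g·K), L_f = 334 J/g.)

Water can give up m c ΔT = 476·4.18·25.8 = 51334 J before reaching 0 °C.
Fully melting the ice requires m_ice L_f = 283·334 = 94522 J.
51334 J < 94522 J, so only part of the ice melts and the system sits at 0 °C.
m_melted·334 = 51334  ⇒  m_melted ≈ 153.7 g.

m_melted ≈ 154 g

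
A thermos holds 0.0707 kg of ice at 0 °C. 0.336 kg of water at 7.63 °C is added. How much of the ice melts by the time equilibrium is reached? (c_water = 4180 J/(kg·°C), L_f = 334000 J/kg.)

Water can give up m c ΔT = 0.336×4180×7.63 = 10716 J before reaching 0 °C.
Fully melting the ice requires m_ice L_f = 0.0707×334000 = 23614 J.
That's not enough to melt it all — equilibrium is at 0 °C with ice remaining.
Mass melted = 10716/334000 ≈ 0.03208 kg.

m_melted ≈ 0.0321 kg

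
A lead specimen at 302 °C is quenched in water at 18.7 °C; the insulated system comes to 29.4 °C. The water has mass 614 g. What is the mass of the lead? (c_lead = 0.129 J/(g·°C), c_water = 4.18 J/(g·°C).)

m ≈ 781 g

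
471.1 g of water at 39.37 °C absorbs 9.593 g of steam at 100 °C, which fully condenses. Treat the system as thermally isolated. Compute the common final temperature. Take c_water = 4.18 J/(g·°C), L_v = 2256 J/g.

T_f ≈ 51.4 °C

Sum of m c ΔT and latent-heat terms is zero:
latent heat released on condensation: 9.593×2256 = 21642; condensate cools 100→T: 9.593×4.18×(T − 100) = 40.1(T − 100); water warms: 471.1×4.18×(T − 39.37) = 1969.2(T − 39.37)
2009.3 T = 21642 + 4009.9 + 77527 = 103179
T ≈ 51.35 °C (< 100 °C, so full condensation is consistent).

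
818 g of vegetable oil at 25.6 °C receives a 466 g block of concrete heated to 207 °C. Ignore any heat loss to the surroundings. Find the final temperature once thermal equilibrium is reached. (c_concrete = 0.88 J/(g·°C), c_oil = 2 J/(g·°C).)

T_f ≈ 62.0 °C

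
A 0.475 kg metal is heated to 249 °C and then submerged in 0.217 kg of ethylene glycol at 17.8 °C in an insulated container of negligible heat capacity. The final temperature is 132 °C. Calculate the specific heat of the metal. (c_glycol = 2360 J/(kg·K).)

c ≈ 1050 J/(kg·K)

m_s c (T_s − T_f) = m_glycol c_glycol (T_f − T_0):
0.475×c×(249 − 132) = 0.217×2360×(132 − 17.8)
55.57 c = 58484  ⇒  c ≈ 1052 J/(kg·K)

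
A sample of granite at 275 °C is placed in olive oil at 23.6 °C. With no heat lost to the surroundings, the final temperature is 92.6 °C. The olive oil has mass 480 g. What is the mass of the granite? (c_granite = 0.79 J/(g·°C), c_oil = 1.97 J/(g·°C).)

Setting the total heat transfer to zero:
m×0.79×(92.6 − 275) + 480×1.97×(92.6 − 23.6) = 0
-144.1 m = -65246
m = -65246/-144.1 ≈ 452.8 g

m ≈ 453 g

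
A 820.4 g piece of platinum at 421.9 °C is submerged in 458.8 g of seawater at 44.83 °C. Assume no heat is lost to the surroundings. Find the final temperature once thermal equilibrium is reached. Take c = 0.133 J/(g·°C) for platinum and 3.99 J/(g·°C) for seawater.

T_f ≈ 66.0 °C

Net heat exchanged in the isolated system is zero:
820.4*0.133*(T − 421.9) + 458.8*3.99*(T − 44.83) = 0
1939.7 T = 128101
T ≈ 66.04 °C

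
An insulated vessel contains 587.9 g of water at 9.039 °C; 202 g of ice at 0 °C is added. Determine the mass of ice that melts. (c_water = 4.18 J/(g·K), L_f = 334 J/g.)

m_melted ≈ 66.5 g

Heat available from the water dropping to 0 °C: 587.9·4.18·9.039 = 22213 J.
To melt every bit of ice: 202·334 = 67468 J.
That's not enough to melt it all — equilibrium is at 0 °C with ice remaining.
m_melt = 22213 / L_f = 66.5 g.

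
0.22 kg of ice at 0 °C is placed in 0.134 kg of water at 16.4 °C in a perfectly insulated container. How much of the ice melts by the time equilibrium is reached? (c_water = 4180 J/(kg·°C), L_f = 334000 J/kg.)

Heat available from the water dropping to 0 °C: 0.134×4180×16.4 = 9186 J.
Fully melting the ice requires m_ice L_f = 0.22×334000 = 73480 J.
9186 J < 73480 J, so only part of the ice melts and the system sits at 0 °C.
Mass melted = 9186/334000 ≈ 0.0275 kg.

m_melted ≈ 0.0275 kg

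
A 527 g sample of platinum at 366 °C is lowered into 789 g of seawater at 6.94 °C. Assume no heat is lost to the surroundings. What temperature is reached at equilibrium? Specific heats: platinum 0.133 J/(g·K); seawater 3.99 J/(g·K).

T_f ≈ 14.8 °C

Set heat shed by the hot body equal to heat absorbed by the cold body:
527·0.133·(366 − T) = 789·3.99·(T − 6.94)
70.09(366 − T) = 3148.1(T − 6.94)
3218.2 T = 47501  ⇒  T ≈ 14.76 °C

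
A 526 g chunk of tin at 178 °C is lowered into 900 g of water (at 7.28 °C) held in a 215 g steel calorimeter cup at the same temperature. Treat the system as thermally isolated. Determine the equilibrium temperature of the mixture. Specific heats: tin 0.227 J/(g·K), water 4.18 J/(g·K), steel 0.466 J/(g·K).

T_f ≈ 12.4 °C

Heat gained plus heat lost sum to zero:
526×0.227×(T − 178) + 900×4.18×(T − 7.28) + 215×0.466×(T − 7.28) = 0
119.4(T − 178) + 3762(T − 7.28) + 100.19(T − 7.28) = 0
(119.4 + 3762 + 100.19) T = 119.4×178 + 3762×7.28 + 100.19×7.28
T = 49370/3981.6 ≈ 12.40 °C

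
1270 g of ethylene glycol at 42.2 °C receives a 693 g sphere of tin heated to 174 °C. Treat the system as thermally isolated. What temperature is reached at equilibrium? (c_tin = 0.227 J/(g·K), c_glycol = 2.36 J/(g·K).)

T_f ≈ 48.8 °C

Conservation of energy gives ΣQ = 0:
693*0.227*(T − 174) + 1270*2.36*(T − 42.2) = 0
3154.5 T = 153854
T ≈ 48.77 °C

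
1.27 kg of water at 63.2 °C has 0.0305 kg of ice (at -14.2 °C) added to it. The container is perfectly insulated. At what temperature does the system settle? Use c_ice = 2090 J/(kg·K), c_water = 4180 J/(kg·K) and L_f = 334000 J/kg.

T_f ≈ 59.7 °C

Net heat exchanged in the isolated system is zero:
ice -14.2→0 °C: 0.0305×2090×14.2 = 905.18; melt ice: 0.0305×334000 = 10187; warm the meltwater: 127.49 T; water: 5308.6(T − 63.2)
5436.1 T = 335504 − 11092 = 324411
T ≈ 59.68 °C. Since T > 0 °C, the all-ice-melts assumption holds.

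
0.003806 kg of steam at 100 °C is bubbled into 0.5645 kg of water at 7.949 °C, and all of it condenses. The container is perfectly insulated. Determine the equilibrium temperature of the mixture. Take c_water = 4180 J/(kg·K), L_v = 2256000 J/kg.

T_f ≈ 12.2 °C

Energy balance with sensible and latent terms:
latent heat released on condensation: 0.003806×2256000 = 8586.3; condensate cools 100→T: 0.003806×4180×(T − 100) = 15.91(T − 100); water warms: 0.5645×4180×(T − 7.949) = 2359.6(T − 7.949)
2375.5 T = 8586.3 + 1590.9 + 18757 = 28934
T ≈ 12.18 °C — below 100 °C, confirming all the steam condensed.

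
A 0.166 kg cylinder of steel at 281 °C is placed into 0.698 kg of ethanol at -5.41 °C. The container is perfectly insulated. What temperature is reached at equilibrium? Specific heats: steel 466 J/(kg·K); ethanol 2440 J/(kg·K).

T_f ≈ 7.0 °C

Set heat shed by the hot body equal to heat absorbed by the cold body:
0.166*466*(281 − T) = 0.698*2440*(T − (-5.41))
77.36(281 − T) = 1703.1(T − (-5.41))
1780.5 T = 12523  ⇒  T ≈ 7.03 °C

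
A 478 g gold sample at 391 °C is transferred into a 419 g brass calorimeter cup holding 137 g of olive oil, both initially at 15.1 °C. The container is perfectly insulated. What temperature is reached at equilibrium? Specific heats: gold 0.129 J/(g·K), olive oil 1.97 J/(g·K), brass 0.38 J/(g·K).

Net heat exchanged in the isolated system is zero:
478·0.129·(T − 391) + 137·1.97·(T − 15.1) + 419·0.38·(T − 15.1) = 0
61.66(T − 391) + 269.89(T − 15.1) + 159.22(T − 15.1) = 0
490.77 T = 30589
T ≈ 62.33 °C

T_f ≈ 62.3 °C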